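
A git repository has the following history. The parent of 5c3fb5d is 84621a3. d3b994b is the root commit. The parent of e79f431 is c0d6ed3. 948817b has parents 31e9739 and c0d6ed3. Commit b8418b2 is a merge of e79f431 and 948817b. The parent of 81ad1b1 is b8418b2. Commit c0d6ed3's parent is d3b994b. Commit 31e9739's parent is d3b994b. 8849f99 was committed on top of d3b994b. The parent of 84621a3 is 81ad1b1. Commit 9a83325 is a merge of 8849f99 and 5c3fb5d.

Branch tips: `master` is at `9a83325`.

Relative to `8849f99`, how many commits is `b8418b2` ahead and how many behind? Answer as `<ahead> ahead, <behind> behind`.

5 ahead, 1 behind

Reachable from b8418b2: {31e9739, 948817b, b8418b2, c0d6ed3, d3b994b, e79f431}.
Reachable from 8849f99: {8849f99, d3b994b}.
Only in b8418b2's history (ahead): {31e9739, 948817b, b8418b2, c0d6ed3, e79f431} — 5.
Only in 8849f99's history (behind): {8849f99} — 1.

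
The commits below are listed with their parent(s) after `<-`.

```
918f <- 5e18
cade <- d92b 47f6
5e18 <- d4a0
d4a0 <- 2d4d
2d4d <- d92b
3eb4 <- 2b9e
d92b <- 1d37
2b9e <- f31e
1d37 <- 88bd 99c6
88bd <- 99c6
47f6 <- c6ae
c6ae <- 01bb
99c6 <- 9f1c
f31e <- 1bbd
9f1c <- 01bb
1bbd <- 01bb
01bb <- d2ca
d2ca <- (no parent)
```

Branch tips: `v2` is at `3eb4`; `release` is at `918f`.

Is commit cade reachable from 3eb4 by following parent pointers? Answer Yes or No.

Ancestors of 3eb4: {01bb, 1bbd, 2b9e, 3eb4, d2ca, f31e}.
cade is not in that set, so it is not an ancestor of 3eb4.

No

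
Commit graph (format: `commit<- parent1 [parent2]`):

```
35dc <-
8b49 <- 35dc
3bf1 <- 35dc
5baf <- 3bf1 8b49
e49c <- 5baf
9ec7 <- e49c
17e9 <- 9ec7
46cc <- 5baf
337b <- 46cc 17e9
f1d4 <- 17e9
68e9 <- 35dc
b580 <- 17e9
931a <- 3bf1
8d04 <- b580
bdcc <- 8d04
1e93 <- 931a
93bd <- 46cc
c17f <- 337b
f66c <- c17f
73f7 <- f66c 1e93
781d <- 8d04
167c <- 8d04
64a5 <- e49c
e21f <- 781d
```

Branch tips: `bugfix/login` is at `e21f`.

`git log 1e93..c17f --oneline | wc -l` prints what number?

Reachable from c17f: {17e9, 337b, 35dc, 3bf1, 46cc, 5baf, 8b49, 9ec7, c17f, e49c}.
Reachable from 1e93: {1e93, 35dc, 3bf1, 931a}.
In c17f's history but not 1e93's: {17e9, 337b, 46cc, 5baf, 8b49, 9ec7, c17f, e49c} — 8 commits.

8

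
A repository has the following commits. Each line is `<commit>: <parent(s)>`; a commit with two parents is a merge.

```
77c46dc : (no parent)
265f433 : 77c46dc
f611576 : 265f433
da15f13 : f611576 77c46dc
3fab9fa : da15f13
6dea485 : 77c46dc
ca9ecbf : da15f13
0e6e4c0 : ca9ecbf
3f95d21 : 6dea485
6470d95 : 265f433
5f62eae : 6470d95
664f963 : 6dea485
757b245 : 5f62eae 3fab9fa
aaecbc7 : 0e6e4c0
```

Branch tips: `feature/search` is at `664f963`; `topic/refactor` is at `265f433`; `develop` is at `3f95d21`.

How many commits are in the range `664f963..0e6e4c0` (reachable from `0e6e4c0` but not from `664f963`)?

5

Reachable from 0e6e4c0: {0e6e4c0, 265f433, 77c46dc, ca9ecbf, da15f13, f611576}.
Reachable from 664f963: {664f963, 6dea485, 77c46dc}.
In 0e6e4c0's history but not 664f963's: {0e6e4c0, 265f433, ca9ecbf, da15f13, f611576} — 5 commits.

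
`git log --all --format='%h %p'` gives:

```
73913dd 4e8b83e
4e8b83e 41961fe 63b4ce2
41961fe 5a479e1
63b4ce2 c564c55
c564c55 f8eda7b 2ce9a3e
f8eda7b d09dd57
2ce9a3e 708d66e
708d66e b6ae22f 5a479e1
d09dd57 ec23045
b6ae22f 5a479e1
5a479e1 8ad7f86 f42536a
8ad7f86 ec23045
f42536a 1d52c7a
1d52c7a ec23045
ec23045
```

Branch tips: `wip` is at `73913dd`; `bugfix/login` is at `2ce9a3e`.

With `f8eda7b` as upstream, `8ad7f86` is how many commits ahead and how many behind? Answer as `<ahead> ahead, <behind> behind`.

Reachable from 8ad7f86: {8ad7f86, ec23045}.
Reachable from f8eda7b: {d09dd57, ec23045, f8eda7b}.
Only in 8ad7f86's history (ahead): {8ad7f86} — 1.
Only in f8eda7b's history (behind): {d09dd57, f8eda7b} — 2.

1 ahead, 2 behind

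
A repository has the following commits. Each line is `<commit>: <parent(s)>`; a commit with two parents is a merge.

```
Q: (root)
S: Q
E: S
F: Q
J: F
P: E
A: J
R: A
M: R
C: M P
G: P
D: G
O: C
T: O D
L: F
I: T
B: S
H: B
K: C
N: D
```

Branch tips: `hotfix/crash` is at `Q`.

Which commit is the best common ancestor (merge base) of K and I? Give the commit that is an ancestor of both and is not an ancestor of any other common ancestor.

C

Ancestors of K: {A, C, E, F, J, K, M, P, Q, R, S}.
Ancestors of I: {A, C, D, E, F, G, I, J, M, O, P, Q, R, S, T}.
Common ancestors: {A, C, E, F, J, M, P, Q, R, S}.
Among these, C is not an ancestor of any other common ancestor — it is the merge base.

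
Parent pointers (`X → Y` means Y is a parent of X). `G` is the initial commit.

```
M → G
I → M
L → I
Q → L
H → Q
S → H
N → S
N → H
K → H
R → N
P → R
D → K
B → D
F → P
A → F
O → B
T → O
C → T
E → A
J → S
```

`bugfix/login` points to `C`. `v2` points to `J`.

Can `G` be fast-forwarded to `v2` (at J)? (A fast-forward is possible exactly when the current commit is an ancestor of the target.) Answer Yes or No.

Yes

A fast-forward from G to J is possible iff G is an ancestor of J.
Ancestors of J: {G, H, I, J, L, M, Q, S}.
G is among them, so fast-forward is possible.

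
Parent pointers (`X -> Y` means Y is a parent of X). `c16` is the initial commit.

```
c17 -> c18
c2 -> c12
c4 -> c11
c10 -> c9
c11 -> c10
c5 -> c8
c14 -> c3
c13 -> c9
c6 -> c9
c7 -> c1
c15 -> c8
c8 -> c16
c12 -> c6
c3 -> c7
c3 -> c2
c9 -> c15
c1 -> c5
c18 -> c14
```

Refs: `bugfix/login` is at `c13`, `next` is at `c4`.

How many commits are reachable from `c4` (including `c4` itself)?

7

Walking parent pointers from c4: reachable set = {c10, c11, c15, c16, c4, c8, c9}.
That is 7 commits.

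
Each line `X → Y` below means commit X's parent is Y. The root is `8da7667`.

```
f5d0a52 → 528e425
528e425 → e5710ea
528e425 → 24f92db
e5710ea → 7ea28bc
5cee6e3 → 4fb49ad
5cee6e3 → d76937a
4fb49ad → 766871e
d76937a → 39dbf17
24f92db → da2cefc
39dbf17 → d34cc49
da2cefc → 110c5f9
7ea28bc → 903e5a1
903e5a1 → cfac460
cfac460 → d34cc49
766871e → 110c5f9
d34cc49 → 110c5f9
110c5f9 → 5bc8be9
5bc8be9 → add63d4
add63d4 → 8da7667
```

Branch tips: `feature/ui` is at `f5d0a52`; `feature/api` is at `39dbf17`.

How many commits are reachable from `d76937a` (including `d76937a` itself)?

Walking parent pointers from d76937a: reachable set = {110c5f9, 39dbf17, 5bc8be9, 8da7667, add63d4, d34cc49, d76937a}.
That is 7 commits.

7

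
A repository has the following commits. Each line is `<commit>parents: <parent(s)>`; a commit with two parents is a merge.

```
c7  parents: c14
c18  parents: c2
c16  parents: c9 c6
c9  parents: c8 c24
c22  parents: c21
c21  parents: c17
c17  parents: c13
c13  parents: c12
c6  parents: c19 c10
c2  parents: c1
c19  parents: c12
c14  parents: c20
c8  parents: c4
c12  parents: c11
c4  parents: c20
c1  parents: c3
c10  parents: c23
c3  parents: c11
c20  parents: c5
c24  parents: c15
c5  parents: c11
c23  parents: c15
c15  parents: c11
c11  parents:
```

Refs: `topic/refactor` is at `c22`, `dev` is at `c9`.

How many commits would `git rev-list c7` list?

5

Walking parent pointers from c7: reachable set = {c11, c14, c20, c5, c7}.
That is 5 commits.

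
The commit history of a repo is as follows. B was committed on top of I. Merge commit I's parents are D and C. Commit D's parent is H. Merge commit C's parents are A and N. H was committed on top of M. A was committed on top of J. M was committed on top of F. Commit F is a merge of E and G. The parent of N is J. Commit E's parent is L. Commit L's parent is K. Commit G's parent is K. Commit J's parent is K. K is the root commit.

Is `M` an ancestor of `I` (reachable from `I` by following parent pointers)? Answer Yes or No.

Yes

Ancestors of I (commits reachable by following parents): {A, C, D, E, F, G, H, I, J, K, L, M, N}.
M is in that set, so it is an ancestor of I.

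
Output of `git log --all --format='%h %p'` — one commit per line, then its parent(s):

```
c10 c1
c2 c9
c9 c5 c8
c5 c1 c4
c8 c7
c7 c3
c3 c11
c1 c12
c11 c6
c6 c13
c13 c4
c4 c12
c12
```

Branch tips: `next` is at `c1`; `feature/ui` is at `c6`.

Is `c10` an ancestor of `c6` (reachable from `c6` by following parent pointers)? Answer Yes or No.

Ancestors of c6: {c12, c13, c4, c6}.
c10 is not in that set, so it is not an ancestor of c6.

No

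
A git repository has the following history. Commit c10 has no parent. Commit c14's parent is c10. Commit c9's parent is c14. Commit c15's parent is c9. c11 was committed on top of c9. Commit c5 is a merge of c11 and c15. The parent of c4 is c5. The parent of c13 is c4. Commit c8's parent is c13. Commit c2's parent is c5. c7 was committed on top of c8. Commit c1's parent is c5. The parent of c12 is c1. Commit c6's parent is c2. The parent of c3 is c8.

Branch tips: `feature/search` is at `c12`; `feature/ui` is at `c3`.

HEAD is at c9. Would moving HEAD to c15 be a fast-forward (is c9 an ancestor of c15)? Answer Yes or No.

Yes

A fast-forward from c9 to c15 is possible iff c9 is an ancestor of c15.
Ancestors of c15: {c10, c14, c15, c9}.
c9 is among them, so fast-forward is possible.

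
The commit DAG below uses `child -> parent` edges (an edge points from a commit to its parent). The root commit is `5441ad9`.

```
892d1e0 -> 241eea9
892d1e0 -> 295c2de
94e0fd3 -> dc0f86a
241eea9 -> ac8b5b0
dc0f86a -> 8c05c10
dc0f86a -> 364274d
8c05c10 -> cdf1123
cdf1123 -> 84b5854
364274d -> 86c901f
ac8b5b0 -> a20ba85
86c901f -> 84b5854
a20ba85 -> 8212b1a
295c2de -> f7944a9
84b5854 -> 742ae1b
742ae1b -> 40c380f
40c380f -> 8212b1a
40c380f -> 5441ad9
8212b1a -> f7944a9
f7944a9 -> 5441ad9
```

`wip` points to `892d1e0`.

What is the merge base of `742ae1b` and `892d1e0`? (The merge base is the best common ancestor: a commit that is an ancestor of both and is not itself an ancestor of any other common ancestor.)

Ancestors of 742ae1b: {40c380f, 5441ad9, 742ae1b, 8212b1a, f7944a9}.
Ancestors of 892d1e0: {241eea9, 295c2de, 5441ad9, 8212b1a, 892d1e0, a20ba85, ac8b5b0, f7944a9}.
Common ancestors: {5441ad9, 8212b1a, f7944a9}.
Among these, 8212b1a is not an ancestor of any other common ancestor — it is the merge base.

8212b1a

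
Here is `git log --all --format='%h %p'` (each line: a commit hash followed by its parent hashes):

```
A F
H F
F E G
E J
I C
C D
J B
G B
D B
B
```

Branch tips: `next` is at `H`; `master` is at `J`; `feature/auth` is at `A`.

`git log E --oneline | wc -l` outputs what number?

Walking parent pointers from E: reachable set = {B, E, J}.
That is 3 commits.

3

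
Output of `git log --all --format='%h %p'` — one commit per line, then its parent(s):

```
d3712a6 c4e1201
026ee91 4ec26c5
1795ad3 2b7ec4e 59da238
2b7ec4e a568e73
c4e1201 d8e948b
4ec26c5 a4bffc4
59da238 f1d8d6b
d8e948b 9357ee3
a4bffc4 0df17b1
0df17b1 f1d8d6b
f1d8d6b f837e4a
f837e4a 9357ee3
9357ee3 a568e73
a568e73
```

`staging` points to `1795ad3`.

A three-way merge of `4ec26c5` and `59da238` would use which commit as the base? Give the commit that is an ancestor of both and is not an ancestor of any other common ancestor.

Ancestors of 4ec26c5: {0df17b1, 4ec26c5, 9357ee3, a4bffc4, a568e73, f1d8d6b, f837e4a}.
Ancestors of 59da238: {59da238, 9357ee3, a568e73, f1d8d6b, f837e4a}.
Common ancestors: {9357ee3, a568e73, f1d8d6b, f837e4a}.
Among these, f1d8d6b is not an ancestor of any other common ancestor — it is the merge base.

f1d8d6b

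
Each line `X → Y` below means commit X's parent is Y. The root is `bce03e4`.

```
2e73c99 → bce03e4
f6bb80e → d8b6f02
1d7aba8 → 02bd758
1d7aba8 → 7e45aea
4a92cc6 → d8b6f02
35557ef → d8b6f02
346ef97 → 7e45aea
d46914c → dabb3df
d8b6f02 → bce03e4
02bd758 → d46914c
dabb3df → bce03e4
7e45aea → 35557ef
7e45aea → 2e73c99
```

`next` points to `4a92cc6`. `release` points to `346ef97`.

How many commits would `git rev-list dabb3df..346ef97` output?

Reachable from 346ef97: {2e73c99, 346ef97, 35557ef, 7e45aea, bce03e4, d8b6f02}.
Reachable from dabb3df: {bce03e4, dabb3df}.
In 346ef97's history but not dabb3df's: {2e73c99, 346ef97, 35557ef, 7e45aea, d8b6f02} — 5 commits.

5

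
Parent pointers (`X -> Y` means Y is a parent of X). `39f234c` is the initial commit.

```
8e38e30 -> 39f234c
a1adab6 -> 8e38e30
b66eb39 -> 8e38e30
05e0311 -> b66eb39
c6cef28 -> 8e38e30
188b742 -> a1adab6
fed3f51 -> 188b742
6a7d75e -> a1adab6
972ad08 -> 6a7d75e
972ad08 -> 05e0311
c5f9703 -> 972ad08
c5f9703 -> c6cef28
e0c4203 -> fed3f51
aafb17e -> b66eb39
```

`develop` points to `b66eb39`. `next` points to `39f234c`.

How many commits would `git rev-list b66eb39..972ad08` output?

4

Reachable from 972ad08: {05e0311, 39f234c, 6a7d75e, 8e38e30, 972ad08, a1adab6, b66eb39}.
Reachable from b66eb39: {39f234c, 8e38e30, b66eb39}.
In 972ad08's history but not b66eb39's: {05e0311, 6a7d75e, 972ad08, a1adab6} — 4 commits.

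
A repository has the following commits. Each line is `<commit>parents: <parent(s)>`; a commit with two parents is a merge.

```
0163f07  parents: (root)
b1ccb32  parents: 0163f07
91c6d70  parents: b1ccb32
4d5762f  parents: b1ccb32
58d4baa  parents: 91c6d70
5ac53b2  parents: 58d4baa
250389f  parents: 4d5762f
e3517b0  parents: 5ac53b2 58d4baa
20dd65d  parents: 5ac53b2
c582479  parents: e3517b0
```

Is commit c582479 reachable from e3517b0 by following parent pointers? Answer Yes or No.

No

Ancestors of e3517b0: {0163f07, 58d4baa, 5ac53b2, 91c6d70, b1ccb32, e3517b0}.
c582479 is not in that set, so it is not an ancestor of e3517b0.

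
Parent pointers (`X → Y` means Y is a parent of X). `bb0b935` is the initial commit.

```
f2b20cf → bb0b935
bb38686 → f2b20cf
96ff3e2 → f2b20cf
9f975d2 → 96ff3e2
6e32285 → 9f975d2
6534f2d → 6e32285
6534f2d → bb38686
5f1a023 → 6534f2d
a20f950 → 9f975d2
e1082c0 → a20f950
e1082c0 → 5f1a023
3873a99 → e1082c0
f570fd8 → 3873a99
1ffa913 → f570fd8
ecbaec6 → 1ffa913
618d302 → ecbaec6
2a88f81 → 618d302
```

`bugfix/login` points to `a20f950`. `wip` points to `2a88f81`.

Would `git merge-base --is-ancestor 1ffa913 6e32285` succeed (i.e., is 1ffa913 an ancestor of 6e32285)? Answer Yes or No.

Ancestors of 6e32285: {6e32285, 96ff3e2, 9f975d2, bb0b935, f2b20cf}.
1ffa913 is not in that set, so it is not an ancestor of 6e32285.

No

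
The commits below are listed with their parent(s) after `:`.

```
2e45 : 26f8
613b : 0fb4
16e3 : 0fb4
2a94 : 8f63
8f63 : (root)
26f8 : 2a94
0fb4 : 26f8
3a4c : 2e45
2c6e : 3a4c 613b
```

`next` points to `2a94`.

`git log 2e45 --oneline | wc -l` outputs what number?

4

Walking parent pointers from 2e45: reachable set = {26f8, 2a94, 2e45, 8f63}.
That is 4 commits.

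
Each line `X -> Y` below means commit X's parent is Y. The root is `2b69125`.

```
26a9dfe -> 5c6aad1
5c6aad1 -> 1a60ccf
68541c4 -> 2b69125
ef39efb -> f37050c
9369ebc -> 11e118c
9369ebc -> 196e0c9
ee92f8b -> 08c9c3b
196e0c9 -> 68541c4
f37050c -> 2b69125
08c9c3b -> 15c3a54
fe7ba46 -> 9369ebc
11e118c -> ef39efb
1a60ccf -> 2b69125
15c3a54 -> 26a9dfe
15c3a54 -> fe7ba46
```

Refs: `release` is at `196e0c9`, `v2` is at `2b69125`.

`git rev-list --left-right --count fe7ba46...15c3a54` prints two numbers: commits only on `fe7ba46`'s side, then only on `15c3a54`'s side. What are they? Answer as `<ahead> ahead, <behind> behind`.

0 ahead, 4 behind

Reachable from fe7ba46: {11e118c, 196e0c9, 2b69125, 68541c4, 9369ebc, ef39efb, f37050c, fe7ba46}.
Reachable from 15c3a54: {11e118c, 15c3a54, 196e0c9, 1a60ccf, 26a9dfe, 2b69125, 5c6aad1, 68541c4, 9369ebc, ef39efb, f37050c, fe7ba46}.
Only in fe7ba46's history (ahead): {} — 0.
Only in 15c3a54's history (behind): {15c3a54, 1a60ccf, 26a9dfe, 5c6aad1} — 4.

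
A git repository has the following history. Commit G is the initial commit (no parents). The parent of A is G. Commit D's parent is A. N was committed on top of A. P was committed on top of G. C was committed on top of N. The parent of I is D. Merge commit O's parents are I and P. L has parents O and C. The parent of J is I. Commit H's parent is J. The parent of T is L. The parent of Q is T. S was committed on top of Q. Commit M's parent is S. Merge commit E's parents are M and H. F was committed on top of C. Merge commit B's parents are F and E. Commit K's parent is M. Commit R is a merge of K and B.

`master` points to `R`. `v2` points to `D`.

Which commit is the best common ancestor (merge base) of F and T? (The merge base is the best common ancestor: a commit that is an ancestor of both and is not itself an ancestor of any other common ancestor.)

Ancestors of F: {A, C, F, G, N}.
Ancestors of T: {A, C, D, G, I, L, N, O, P, T}.
Common ancestors: {A, C, G, N}.
Among these, C is not an ancestor of any other common ancestor — it is the merge base.

C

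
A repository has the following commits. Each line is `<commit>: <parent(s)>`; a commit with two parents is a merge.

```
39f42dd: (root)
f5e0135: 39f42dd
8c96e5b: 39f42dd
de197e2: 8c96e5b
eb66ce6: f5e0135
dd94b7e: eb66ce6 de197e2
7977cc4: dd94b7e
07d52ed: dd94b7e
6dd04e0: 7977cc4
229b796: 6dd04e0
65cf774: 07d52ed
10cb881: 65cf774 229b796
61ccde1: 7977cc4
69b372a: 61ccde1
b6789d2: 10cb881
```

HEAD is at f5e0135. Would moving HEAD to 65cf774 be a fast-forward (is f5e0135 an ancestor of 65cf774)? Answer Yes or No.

A fast-forward from f5e0135 to 65cf774 is possible iff f5e0135 is an ancestor of 65cf774.
Ancestors of 65cf774: {07d52ed, 39f42dd, 65cf774, 8c96e5b, dd94b7e, de197e2, eb66ce6, f5e0135}.
f5e0135 is among them, so fast-forward is possible.

Yes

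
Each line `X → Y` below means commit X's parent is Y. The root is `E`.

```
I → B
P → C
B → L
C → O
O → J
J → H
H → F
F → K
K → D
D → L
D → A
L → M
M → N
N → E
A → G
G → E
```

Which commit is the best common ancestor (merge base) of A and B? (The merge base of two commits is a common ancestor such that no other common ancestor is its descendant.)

Ancestors of A: {A, E, G}.
Ancestors of B: {B, E, L, M, N}.
Common ancestors: {E}.
The only common ancestor is E, so it is the merge base.

E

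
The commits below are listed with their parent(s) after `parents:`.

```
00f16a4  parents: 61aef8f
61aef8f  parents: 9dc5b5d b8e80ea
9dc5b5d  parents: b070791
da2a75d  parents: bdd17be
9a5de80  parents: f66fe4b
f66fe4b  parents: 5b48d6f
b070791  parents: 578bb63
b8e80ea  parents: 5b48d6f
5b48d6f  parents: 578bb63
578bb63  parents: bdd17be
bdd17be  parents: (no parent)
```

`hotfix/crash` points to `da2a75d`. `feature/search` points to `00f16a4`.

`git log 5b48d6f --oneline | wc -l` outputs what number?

3

Walking parent pointers from 5b48d6f: reachable set = {578bb63, 5b48d6f, bdd17be}.
That is 3 commits.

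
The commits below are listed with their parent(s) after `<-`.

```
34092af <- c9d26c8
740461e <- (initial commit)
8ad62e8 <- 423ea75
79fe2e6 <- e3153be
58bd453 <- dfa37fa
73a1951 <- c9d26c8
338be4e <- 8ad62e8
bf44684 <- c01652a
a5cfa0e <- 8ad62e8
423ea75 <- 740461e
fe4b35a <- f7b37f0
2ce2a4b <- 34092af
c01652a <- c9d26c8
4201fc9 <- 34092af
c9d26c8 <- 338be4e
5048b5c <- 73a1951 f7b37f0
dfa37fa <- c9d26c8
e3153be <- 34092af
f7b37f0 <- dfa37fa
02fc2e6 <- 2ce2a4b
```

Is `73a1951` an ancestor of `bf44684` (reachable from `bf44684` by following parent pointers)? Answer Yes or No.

Ancestors of bf44684: {338be4e, 423ea75, 740461e, 8ad62e8, bf44684, c01652a, c9d26c8}.
73a1951 is not in that set, so it is not an ancestor of bf44684.

No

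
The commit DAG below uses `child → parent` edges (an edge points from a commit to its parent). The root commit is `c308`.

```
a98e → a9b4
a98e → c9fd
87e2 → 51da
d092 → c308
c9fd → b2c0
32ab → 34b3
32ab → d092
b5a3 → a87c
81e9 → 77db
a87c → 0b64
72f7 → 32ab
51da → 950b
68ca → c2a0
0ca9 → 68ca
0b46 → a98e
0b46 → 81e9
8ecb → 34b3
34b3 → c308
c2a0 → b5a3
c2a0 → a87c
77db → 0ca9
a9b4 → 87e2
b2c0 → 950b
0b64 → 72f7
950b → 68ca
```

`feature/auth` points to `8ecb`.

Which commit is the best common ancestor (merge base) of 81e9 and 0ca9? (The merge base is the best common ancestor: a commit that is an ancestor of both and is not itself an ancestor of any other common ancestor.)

0ca9

Ancestors of 81e9: {0b64, 0ca9, 32ab, 34b3, 68ca, 72f7, 77db, 81e9, a87c, b5a3, c2a0, c308, d092}.
Ancestors of 0ca9: {0b64, 0ca9, 32ab, 34b3, 68ca, 72f7, a87c, b5a3, c2a0, c308, d092}.
Common ancestors: {0b64, 0ca9, 32ab, 34b3, 68ca, 72f7, a87c, b5a3, c2a0, c308, d092}.
Among these, 0ca9 is not an ancestor of any other common ancestor — it is the merge base.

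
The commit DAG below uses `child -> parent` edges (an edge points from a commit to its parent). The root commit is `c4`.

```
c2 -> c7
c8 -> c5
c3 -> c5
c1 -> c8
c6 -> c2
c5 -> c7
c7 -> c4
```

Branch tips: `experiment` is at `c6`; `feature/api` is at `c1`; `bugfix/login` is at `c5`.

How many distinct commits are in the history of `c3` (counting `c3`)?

Walking parent pointers from c3: reachable set = {c3, c4, c5, c7}.
That is 4 commits.

4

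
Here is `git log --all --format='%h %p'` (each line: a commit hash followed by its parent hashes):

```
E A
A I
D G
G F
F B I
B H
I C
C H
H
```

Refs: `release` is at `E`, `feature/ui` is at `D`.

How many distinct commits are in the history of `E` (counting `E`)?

Walking parent pointers from E: reachable set = {A, C, E, H, I}.
That is 5 commits.

5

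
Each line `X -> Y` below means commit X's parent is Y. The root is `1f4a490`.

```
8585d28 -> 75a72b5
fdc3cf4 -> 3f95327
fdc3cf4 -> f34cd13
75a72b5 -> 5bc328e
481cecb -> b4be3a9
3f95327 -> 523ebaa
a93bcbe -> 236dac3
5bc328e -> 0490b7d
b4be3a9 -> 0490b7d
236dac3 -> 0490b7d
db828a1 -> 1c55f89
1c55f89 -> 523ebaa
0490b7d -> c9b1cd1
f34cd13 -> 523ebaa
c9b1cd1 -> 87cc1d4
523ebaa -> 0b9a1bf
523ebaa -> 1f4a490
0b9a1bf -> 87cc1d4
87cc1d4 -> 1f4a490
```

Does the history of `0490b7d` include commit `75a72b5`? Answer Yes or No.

Ancestors of 0490b7d: {0490b7d, 1f4a490, 87cc1d4, c9b1cd1}.
75a72b5 is not in that set, so it is not an ancestor of 0490b7d.

No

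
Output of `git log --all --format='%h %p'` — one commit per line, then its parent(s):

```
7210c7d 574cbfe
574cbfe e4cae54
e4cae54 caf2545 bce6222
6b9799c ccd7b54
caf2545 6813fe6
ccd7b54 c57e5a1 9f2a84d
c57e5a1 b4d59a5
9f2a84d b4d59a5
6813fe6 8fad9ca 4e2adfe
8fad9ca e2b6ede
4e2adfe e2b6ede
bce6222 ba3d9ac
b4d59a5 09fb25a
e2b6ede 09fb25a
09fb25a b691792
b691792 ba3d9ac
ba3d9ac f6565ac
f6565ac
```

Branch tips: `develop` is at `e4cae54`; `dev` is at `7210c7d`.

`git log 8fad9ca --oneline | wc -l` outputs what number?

Walking parent pointers from 8fad9ca: reachable set = {09fb25a, 8fad9ca, b691792, ba3d9ac, e2b6ede, f6565ac}.
That is 6 commits.

6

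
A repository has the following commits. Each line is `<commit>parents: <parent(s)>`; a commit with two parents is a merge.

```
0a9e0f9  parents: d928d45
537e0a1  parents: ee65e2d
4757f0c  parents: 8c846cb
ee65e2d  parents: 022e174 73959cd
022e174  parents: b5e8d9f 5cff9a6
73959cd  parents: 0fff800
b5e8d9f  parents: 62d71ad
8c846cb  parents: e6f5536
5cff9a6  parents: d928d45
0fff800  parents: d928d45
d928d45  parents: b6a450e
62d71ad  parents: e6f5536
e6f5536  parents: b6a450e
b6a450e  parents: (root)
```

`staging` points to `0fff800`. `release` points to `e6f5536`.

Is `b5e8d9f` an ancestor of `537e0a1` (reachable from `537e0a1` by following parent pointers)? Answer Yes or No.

Ancestors of 537e0a1 (commits reachable by following parents): {022e174, 0fff800, 537e0a1, 5cff9a6, 62d71ad, 73959cd, b5e8d9f, b6a450e, d928d45, e6f5536, ee65e2d}.
b5e8d9f is in that set, so it is an ancestor of 537e0a1.

Yes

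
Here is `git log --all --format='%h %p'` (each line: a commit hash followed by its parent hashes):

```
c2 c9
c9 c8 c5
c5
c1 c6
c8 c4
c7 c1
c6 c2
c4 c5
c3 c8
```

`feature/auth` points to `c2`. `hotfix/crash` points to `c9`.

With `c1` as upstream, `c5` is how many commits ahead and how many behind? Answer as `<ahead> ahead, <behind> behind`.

0 ahead, 6 behind

Reachable from c5: {c5}.
Reachable from c1: {c1, c2, c4, c5, c6, c8, c9}.
Only in c5's history (ahead): {} — 0.
Only in c1's history (behind): {c1, c2, c4, c6, c8, c9} — 6.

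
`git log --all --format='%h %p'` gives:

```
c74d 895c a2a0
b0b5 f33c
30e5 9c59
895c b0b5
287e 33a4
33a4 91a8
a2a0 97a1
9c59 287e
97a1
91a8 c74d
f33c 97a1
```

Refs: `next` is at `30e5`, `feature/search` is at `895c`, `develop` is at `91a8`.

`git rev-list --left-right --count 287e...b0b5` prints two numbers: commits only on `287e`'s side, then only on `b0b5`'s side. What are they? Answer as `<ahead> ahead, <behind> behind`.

Reachable from 287e: {287e, 33a4, 895c, 91a8, 97a1, a2a0, b0b5, c74d, f33c}.
Reachable from b0b5: {97a1, b0b5, f33c}.
Only in 287e's history (ahead): {287e, 33a4, 895c, 91a8, a2a0, c74d} — 6.
Only in b0b5's history (behind): {} — 0.

6 ahead, 0 behind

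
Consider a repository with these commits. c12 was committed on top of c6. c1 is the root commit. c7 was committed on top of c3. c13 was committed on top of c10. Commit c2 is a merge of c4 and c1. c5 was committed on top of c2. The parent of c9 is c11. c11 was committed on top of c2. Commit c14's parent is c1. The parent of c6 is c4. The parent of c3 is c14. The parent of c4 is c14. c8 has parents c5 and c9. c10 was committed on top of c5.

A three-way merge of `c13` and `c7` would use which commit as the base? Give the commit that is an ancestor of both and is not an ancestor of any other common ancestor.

c14

Ancestors of c13: {c1, c10, c13, c14, c2, c4, c5}.
Ancestors of c7: {c1, c14, c3, c7}.
Common ancestors: {c1, c14}.
Among these, c14 is not an ancestor of any other common ancestor — it is the merge base.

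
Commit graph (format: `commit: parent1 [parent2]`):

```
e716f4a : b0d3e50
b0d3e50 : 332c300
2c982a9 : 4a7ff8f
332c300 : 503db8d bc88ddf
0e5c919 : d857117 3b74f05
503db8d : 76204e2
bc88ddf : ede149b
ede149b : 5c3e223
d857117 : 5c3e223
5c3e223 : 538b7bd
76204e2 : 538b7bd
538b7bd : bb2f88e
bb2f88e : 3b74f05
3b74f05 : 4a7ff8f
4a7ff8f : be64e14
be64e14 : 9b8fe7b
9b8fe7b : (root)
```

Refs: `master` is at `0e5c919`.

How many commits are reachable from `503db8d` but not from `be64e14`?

Reachable from 503db8d: {3b74f05, 4a7ff8f, 503db8d, 538b7bd, 76204e2, 9b8fe7b, bb2f88e, be64e14}.
Reachable from be64e14: {9b8fe7b, be64e14}.
In 503db8d's history but not be64e14's: {3b74f05, 4a7ff8f, 503db8d, 538b7bd, 76204e2, bb2f88e} — 6 commits.

6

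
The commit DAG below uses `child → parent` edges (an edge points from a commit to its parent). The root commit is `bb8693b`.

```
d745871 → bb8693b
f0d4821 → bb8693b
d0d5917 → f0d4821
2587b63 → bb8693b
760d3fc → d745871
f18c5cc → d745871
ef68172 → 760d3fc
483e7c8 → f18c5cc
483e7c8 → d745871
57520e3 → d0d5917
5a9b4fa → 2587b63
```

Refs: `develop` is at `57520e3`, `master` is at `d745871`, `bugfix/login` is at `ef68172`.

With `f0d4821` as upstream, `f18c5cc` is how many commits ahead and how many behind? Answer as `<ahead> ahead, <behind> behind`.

Reachable from f18c5cc: {bb8693b, d745871, f18c5cc}.
Reachable from f0d4821: {bb8693b, f0d4821}.
Only in f18c5cc's history (ahead): {d745871, f18c5cc} — 2.
Only in f0d4821's history (behind): {f0d4821} — 1.

2 ahead, 1 behind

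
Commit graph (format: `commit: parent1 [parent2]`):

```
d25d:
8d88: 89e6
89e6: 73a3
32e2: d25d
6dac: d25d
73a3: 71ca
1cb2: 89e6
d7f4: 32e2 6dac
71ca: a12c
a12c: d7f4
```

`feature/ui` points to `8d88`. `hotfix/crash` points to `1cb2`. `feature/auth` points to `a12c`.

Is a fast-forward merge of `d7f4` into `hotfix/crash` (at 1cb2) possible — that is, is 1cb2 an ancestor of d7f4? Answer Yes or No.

A fast-forward from 1cb2 to d7f4 is possible iff 1cb2 is an ancestor of d7f4.
Ancestors of d7f4: {32e2, 6dac, d25d, d7f4}.
1cb2 is not among them, so fast-forward is not possible.

No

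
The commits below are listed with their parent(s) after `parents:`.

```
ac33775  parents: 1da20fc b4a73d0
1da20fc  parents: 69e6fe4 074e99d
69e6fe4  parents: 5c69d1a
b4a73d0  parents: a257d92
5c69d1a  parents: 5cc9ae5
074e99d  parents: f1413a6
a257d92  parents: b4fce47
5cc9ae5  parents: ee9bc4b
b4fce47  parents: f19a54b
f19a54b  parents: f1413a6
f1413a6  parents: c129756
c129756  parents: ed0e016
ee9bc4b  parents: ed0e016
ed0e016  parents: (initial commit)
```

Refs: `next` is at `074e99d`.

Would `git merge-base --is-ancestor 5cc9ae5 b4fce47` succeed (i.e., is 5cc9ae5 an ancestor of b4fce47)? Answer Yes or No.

Ancestors of b4fce47: {b4fce47, c129756, ed0e016, f1413a6, f19a54b}.
5cc9ae5 is not in that set, so it is not an ancestor of b4fce47.

No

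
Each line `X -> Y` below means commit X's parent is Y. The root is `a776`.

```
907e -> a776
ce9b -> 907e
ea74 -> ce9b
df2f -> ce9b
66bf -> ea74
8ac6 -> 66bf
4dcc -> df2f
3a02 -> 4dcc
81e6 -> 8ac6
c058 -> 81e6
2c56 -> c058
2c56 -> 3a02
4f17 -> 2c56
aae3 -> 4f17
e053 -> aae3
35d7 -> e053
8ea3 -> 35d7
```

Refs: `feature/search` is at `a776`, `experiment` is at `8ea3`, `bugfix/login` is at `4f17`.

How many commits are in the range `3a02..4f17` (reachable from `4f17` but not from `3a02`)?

7

Reachable from 4f17: {2c56, 3a02, 4dcc, 4f17, 66bf, 81e6, 8ac6, 907e, a776, c058, ce9b, df2f, ea74}.
Reachable from 3a02: {3a02, 4dcc, 907e, a776, ce9b, df2f}.
In 4f17's history but not 3a02's: {2c56, 4f17, 66bf, 81e6, 8ac6, c058, ea74} — 7 commits.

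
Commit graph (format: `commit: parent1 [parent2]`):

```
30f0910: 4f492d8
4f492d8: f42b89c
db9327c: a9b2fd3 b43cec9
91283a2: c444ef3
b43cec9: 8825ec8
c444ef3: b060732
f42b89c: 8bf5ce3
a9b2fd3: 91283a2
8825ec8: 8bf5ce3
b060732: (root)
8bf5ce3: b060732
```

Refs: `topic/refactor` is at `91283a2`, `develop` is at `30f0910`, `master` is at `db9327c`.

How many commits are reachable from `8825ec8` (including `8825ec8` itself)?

3

Walking parent pointers from 8825ec8: reachable set = {8825ec8, 8bf5ce3, b060732}.
That is 3 commits.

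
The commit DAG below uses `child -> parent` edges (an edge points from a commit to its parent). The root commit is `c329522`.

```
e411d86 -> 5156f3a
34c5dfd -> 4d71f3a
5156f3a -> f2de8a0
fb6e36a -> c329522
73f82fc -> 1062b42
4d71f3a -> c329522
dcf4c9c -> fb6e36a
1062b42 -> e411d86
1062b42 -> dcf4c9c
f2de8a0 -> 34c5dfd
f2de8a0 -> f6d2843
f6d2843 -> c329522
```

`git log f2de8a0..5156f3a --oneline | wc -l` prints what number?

1

Reachable from 5156f3a: {34c5dfd, 4d71f3a, 5156f3a, c329522, f2de8a0, f6d2843}.
Reachable from f2de8a0: {34c5dfd, 4d71f3a, c329522, f2de8a0, f6d2843}.
In 5156f3a's history but not f2de8a0's: {5156f3a} — 1 commit.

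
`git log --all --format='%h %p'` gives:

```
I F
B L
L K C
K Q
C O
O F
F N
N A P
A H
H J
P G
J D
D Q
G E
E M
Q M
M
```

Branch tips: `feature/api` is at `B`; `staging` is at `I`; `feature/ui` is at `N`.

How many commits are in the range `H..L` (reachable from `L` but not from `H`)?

Reachable from L: {A, C, D, E, F, G, H, J, K, L, M, N, O, P, Q}.
Reachable from H: {D, H, J, M, Q}.
In L's history but not H's: {A, C, E, F, G, K, L, N, O, P} — 10 commits.

10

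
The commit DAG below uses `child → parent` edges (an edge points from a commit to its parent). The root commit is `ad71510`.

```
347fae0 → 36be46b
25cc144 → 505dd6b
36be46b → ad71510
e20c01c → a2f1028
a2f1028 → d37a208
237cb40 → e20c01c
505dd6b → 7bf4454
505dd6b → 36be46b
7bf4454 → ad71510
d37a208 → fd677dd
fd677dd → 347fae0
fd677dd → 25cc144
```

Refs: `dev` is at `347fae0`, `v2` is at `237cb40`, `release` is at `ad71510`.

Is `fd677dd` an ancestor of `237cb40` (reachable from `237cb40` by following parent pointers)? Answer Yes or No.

Yes

Ancestors of 237cb40 (commits reachable by following parents): {237cb40, 25cc144, 347fae0, 36be46b, 505dd6b, 7bf4454, a2f1028, ad71510, d37a208, e20c01c, fd677dd}.
fd677dd is in that set, so it is an ancestor of 237cb40.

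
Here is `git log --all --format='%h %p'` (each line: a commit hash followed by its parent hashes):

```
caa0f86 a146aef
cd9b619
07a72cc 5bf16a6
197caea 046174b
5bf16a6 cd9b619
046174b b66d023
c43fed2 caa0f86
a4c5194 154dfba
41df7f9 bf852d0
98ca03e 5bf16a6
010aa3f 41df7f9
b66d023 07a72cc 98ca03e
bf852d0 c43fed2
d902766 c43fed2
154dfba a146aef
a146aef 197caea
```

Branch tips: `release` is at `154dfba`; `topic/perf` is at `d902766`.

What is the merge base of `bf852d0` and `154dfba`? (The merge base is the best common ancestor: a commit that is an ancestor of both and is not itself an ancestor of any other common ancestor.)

Ancestors of bf852d0: {046174b, 07a72cc, 197caea, 5bf16a6, 98ca03e, a146aef, b66d023, bf852d0, c43fed2, caa0f86, cd9b619}.
Ancestors of 154dfba: {046174b, 07a72cc, 154dfba, 197caea, 5bf16a6, 98ca03e, a146aef, b66d023, cd9b619}.
Common ancestors: {046174b, 07a72cc, 197caea, 5bf16a6, 98ca03e, a146aef, b66d023, cd9b619}.
Among these, a146aef is not an ancestor of any other common ancestor — it is the merge base.

a146aef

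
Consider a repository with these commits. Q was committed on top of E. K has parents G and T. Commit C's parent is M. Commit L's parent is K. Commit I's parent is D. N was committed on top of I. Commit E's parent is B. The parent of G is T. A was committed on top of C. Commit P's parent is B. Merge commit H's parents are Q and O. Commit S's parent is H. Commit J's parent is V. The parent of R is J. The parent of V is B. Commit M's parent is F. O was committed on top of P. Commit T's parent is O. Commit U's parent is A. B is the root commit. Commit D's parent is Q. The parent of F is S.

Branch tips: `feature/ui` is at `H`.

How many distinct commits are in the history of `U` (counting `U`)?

12

Walking parent pointers from U: reachable set = {A, B, C, E, F, H, M, O, P, Q, S, U}.
That is 12 commits.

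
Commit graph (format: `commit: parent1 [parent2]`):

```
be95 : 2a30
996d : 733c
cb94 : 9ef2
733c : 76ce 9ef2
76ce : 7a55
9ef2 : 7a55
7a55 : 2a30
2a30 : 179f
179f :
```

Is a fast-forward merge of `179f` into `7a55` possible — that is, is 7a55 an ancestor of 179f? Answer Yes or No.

A fast-forward from 7a55 to 179f is possible iff 7a55 is an ancestor of 179f.
Ancestors of 179f: {179f}.
7a55 is not among them, so fast-forward is not possible.

No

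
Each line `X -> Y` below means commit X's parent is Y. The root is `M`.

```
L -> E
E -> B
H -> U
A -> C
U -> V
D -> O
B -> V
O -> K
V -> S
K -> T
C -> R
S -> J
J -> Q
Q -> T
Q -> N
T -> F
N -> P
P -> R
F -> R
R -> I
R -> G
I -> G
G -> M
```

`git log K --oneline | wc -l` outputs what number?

7

Walking parent pointers from K: reachable set = {F, G, I, K, M, R, T}.
That is 7 commits.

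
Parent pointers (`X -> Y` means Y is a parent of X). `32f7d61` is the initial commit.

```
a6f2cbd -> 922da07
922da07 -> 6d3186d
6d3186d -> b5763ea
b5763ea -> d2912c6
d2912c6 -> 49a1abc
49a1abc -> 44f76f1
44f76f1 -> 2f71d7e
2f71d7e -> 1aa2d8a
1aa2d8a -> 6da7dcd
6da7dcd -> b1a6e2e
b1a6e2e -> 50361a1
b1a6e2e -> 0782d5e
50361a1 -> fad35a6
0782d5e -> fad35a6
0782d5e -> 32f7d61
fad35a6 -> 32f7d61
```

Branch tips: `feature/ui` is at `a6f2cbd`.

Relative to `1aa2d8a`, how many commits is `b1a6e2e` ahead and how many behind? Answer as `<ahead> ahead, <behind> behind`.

Reachable from b1a6e2e: {0782d5e, 32f7d61, 50361a1, b1a6e2e, fad35a6}.
Reachable from 1aa2d8a: {0782d5e, 1aa2d8a, 32f7d61, 50361a1, 6da7dcd, b1a6e2e, fad35a6}.
Only in b1a6e2e's history (ahead): {} — 0.
Only in 1aa2d8a's history (behind): {1aa2d8a, 6da7dcd} — 2.

0 ahead, 2 behind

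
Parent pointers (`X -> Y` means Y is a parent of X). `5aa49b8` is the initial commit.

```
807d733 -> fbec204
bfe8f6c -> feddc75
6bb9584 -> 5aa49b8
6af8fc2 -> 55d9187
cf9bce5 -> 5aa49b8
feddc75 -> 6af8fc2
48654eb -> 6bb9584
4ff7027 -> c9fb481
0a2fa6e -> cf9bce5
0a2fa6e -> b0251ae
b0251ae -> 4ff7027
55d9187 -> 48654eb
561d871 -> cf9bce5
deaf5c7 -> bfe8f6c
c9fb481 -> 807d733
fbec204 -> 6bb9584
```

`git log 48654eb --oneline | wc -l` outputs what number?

Walking parent pointers from 48654eb: reachable set = {48654eb, 5aa49b8, 6bb9584}.
That is 3 commits.

3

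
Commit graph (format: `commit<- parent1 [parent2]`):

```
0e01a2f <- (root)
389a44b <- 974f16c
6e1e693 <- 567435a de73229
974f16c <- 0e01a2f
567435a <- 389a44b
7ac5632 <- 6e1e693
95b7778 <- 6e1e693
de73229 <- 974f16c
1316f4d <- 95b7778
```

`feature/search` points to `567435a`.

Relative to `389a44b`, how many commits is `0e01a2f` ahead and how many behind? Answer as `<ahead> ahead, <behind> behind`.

Reachable from 0e01a2f: {0e01a2f}.
Reachable from 389a44b: {0e01a2f, 389a44b, 974f16c}.
Only in 0e01a2f's history (ahead): {} — 0.
Only in 389a44b's history (behind): {389a44b, 974f16c} — 2.

0 ahead, 2 behind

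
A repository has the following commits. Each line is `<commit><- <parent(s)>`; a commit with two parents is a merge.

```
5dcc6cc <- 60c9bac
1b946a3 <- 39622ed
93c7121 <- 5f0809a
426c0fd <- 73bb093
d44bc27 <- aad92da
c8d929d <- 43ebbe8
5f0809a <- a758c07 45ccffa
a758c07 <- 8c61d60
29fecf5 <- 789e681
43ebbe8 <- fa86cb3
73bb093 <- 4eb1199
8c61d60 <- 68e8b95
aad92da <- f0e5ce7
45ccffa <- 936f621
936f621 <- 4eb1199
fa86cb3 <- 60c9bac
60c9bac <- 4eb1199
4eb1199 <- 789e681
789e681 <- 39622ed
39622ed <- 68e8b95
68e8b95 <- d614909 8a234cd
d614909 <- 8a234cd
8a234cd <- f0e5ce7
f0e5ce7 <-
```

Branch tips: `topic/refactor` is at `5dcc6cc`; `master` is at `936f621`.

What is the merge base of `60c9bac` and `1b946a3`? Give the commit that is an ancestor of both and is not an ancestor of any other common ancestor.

Ancestors of 60c9bac: {39622ed, 4eb1199, 60c9bac, 68e8b95, 789e681, 8a234cd, d614909, f0e5ce7}.
Ancestors of 1b946a3: {1b946a3, 39622ed, 68e8b95, 8a234cd, d614909, f0e5ce7}.
Common ancestors: {39622ed, 68e8b95, 8a234cd, d614909, f0e5ce7}.
Among these, 39622ed is not an ancestor of any other common ancestor — it is the merge base.

39622ed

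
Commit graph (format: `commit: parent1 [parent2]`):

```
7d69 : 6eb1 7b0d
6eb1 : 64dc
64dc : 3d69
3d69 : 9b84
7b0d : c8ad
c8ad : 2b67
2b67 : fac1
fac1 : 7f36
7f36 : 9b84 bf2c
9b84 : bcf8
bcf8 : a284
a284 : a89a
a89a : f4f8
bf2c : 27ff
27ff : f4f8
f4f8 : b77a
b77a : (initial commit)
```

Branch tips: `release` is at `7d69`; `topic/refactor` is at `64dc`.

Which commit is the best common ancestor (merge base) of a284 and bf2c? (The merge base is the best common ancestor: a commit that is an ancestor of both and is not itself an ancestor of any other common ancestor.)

f4f8

Ancestors of a284: {a284, a89a, b77a, f4f8}.
Ancestors of bf2c: {27ff, b77a, bf2c, f4f8}.
Common ancestors: {b77a, f4f8}.
Among these, f4f8 is not an ancestor of any other common ancestor — it is the merge base.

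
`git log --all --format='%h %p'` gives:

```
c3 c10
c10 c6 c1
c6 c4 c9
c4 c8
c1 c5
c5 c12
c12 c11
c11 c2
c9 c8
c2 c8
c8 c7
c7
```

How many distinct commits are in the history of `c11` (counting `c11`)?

Walking parent pointers from c11: reachable set = {c11, c2, c7, c8}.
That is 4 commits.

4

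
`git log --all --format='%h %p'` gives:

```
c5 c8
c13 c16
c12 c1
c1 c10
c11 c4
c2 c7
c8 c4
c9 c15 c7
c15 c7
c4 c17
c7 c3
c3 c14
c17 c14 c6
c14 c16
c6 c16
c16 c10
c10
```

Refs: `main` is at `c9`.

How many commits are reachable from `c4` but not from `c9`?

3

Reachable from c4: {c10, c14, c16, c17, c4, c6}.
Reachable from c9: {c10, c14, c15, c16, c3, c7, c9}.
In c4's history but not c9's: {c17, c4, c6} — 3 commits.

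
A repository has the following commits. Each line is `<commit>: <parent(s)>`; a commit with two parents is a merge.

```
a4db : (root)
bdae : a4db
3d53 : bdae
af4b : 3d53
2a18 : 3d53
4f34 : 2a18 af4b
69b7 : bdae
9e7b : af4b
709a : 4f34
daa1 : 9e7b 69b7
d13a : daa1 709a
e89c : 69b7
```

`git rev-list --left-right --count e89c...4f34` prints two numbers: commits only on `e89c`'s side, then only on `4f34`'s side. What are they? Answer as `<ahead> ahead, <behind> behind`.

Reachable from e89c: {69b7, a4db, bdae, e89c}.
Reachable from 4f34: {2a18, 3d53, 4f34, a4db, af4b, bdae}.
Only in e89c's history (ahead): {69b7, e89c} — 2.
Only in 4f34's history (behind): {2a18, 3d53, 4f34, af4b} — 4.

2 ahead, 4 behind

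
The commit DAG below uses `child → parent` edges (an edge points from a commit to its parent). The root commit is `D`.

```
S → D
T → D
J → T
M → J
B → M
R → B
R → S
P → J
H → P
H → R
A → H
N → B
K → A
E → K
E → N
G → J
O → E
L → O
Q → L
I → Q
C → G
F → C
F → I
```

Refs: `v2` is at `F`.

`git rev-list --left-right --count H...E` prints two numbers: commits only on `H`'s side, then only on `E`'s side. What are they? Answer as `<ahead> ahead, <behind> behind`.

0 ahead, 4 behind

Reachable from H: {B, D, H, J, M, P, R, S, T}.
Reachable from E: {A, B, D, E, H, J, K, M, N, P, R, S, T}.
Only in H's history (ahead): {} — 0.
Only in E's history (behind): {A, E, K, N} — 4.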